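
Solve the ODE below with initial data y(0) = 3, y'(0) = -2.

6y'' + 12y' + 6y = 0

General solution: y = (C₁ + C₂x)e^(-x)
Repeated root r = -1
Applying ICs: C₁ = 3, C₂ = 1
Particular solution: y = (3 + x)e^(-x)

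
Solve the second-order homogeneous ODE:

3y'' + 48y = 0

Characteristic equation: 3r² + 48 = 0
Divide by 3: r² + 16 = 0
Roots: r = ±4i (complex conjugates)
General solution: y = C₁cos(4x) + C₂sin(4x)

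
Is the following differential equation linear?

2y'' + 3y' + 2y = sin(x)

Yes. Linear (y and its derivatives appear to the first power only, no products of y terms)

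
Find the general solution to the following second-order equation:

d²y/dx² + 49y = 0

Characteristic equation: r² + 49 = 0
Roots: r = ±7i (complex conjugates)
General solution: y = C₁cos(7x) + C₂sin(7x)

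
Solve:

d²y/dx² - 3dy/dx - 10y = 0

Characteristic equation: r² - 3r - 10 = 0
Roots: r = 5, -2 (distinct real)
General solution: y = C₁e^(5x) + C₂e^(-2x)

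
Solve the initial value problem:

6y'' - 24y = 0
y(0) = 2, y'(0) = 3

General solution: y = C₁e^(2x) + C₂e^(-2x)
Applying ICs: C₁ = 7/4, C₂ = 1/4
Particular solution: y = (7/4)e^(2x) + (1/4)e^(-2x)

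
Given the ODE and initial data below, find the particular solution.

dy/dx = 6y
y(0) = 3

General solution: y = Ce^(6x)
Applying IC y(0) = 3:
Particular solution: y = 3e^(6x)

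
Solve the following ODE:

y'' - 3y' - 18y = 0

Characteristic equation: r² - 3r - 18 = 0
Roots: r = 6, -3 (distinct real)
General solution: y = C₁e^(6x) + C₂e^(-3x)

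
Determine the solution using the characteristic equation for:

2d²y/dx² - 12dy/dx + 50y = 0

Characteristic equation: 2r² - 12r + 50 = 0
Divide by 2: r² - 6r + 25 = 0
Roots: r = 3 ± 4i (complex conjugates)
General solution: y = e^(3x)(C₁cos(4x) + C₂sin(4x))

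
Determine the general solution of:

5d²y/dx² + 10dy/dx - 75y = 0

Characteristic equation: 5r² + 10r - 75 = 0
Divide by 5: r² + 2r - 15 = 0
Roots: r = 3, -5 (distinct real)
General solution: y = C₁e^(3x) + C₂e^(-5x)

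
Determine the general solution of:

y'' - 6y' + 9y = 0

Characteristic equation: r² - 6r + 9 = 0
Factored: (r - 3)² = 0
Repeated root: r = 3
General solution: y = (C₁ + C₂x)e^(3x)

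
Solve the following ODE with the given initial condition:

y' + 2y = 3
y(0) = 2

General solution: y = 3/2 + Ce^(-2x)
Applying y(0) = 2: C = 2 - 3/2 = 1/2
Particular solution: y = 3/2 + (1/2)e^(-2x)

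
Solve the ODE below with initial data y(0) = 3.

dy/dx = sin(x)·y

General solution: y = Ce^(-cos(x))
Applying IC y(0) = 3:
Particular solution: y = 3e^(1-cos(x))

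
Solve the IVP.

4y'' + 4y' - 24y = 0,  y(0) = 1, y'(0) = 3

General solution: y = C₁e^(2x) + C₂e^(-3x)
Applying ICs: C₁ = 6/5, C₂ = -1/5
Particular solution: y = (6/5)e^(2x) - (1/5)e^(-3x)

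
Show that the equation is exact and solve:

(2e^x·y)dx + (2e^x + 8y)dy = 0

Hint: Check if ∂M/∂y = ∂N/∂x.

Verify exactness: ∂M/∂y = ∂N/∂x ✓
Find F(x,y) such that ∂F/∂x = M, ∂F/∂y = N
Solution: 2e^x·y + 4y² = C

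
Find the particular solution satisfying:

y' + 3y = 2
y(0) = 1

General solution: y = 2/3 + Ce^(-3x)
Applying y(0) = 1: C = 1 - 2/3 = 1/3
Particular solution: y = 2/3 + (1/3)e^(-3x)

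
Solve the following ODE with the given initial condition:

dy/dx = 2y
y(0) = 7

General solution: y = Ce^(2x)
Applying IC y(0) = 7:
Particular solution: y = 7e^(2x)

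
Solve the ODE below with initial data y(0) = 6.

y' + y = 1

General solution: y = 1 + Ce^(-x)
Applying y(0) = 6: C = 6 - 1 = 5
Particular solution: y = 1 + 5e^(-x)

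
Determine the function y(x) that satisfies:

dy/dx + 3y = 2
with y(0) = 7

General solution: y = 2/3 + Ce^(-3x)
Applying y(0) = 7: C = 7 - 2/3 = 19/3
Particular solution: y = 2/3 + (19/3)e^(-3x)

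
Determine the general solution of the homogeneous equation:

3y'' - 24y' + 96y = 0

Characteristic equation: 3r² - 24r + 96 = 0
Divide by 3: r² - 8r + 32 = 0
Roots: r = 4 ± 4i (complex conjugates)
General solution: y = e^(4x)(C₁cos(4x) + C₂sin(4x))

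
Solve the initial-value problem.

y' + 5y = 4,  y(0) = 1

General solution: y = 4/5 + Ce^(-5x)
Applying y(0) = 1: C = 1 - 4/5 = 1/5
Particular solution: y = 4/5 + (1/5)e^(-5x)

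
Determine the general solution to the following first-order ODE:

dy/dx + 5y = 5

Using integrating factor method:

General solution: y = 1 + Ce^(-5x)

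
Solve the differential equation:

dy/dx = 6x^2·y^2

Separating variables and integrating:
-1/y = 2x^3 + C

General solution: y^-1 = -2x^3 + C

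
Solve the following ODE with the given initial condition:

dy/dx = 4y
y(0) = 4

General solution: y = Ce^(4x)
Applying IC y(0) = 4:
Particular solution: y = 4e^(4x)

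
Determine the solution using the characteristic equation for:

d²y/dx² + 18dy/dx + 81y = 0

Characteristic equation: r² + 18r + 81 = 0
Factored: (r + 9)² = 0
Repeated root: r = -9
General solution: y = (C₁ + C₂x)e^(-9x)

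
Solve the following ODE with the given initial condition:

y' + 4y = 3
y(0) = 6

General solution: y = 3/4 + Ce^(-4x)
Applying y(0) = 6: C = 6 - 3/4 = 21/4
Particular solution: y = 3/4 + (21/4)e^(-4x)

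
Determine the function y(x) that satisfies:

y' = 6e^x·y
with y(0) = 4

General solution: y = Ce^(6e^x)
Applying IC y(0) = 4:
Particular solution: y = 4e^(6(e^x - 1))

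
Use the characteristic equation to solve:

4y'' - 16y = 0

Characteristic equation: 4r² - 16 = 0
Divide by 4: r² - 4 = 0
Roots: r = 2, -2 (distinct real)
General solution: y = C₁e^(2x) + C₂e^(-2x)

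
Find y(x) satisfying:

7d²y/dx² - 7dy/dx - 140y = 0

Characteristic equation: 7r² - 7r - 140 = 0
Divide by 7: r² - r - 20 = 0
Roots: r = 5, -4 (distinct real)
General solution: y = C₁e^(5x) + C₂e^(-4x)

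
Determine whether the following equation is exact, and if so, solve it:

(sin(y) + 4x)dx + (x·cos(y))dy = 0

Verify exactness: ∂M/∂y = ∂N/∂x ✓
Find F(x,y) such that ∂F/∂x = M, ∂F/∂y = N
Solution: x·sin(y) + 2x² = C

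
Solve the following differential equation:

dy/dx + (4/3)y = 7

Using integrating factor method:

General solution: y = 21/4 + Ce^(-4x/3)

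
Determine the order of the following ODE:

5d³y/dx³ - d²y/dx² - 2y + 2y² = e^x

The order is 3 (highest derivative is of order 3).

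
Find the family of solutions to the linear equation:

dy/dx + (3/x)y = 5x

Using integrating factor method:

General solution: y = x^2 + Cx^(-3)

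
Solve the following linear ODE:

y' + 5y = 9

Using integrating factor method:

General solution: y = 9/5 + Ce^(-5x)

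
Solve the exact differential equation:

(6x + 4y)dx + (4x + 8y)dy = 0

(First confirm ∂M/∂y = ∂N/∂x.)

Verify exactness: ∂M/∂y = ∂N/∂x ✓
Find F(x,y) such that ∂F/∂x = M, ∂F/∂y = N
Solution: 3x² + 4xy + 4y² = C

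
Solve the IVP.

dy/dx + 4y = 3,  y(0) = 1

General solution: y = 3/4 + Ce^(-4x)
Applying y(0) = 1: C = 1 - 3/4 = 1/4
Particular solution: y = 3/4 + (1/4)e^(-4x)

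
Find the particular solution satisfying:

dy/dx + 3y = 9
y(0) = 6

General solution: y = 3 + Ce^(-3x)
Applying y(0) = 6: C = 6 - 3 = 3
Particular solution: y = 3 + 3e^(-3x)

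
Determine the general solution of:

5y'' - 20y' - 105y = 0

Characteristic equation: 5r² - 20r - 105 = 0
Divide by 5: r² - 4r - 21 = 0
Roots: r = 7, -3 (distinct real)
General solution: y = C₁e^(7x) + C₂e^(-3x)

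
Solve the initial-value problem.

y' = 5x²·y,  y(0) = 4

General solution: y = Ce^(5x³/3)
Applying IC y(0) = 4:
Particular solution: y = 4e^(5x³/3)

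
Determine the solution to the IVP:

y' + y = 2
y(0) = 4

General solution: y = 2 + Ce^(-x)
Applying y(0) = 4: C = 4 - 2 = 2
Particular solution: y = 2 + 2e^(-x)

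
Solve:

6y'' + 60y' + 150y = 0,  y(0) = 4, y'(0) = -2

General solution: y = (C₁ + C₂x)e^(-5x)
Repeated root r = -5
Applying ICs: C₁ = 4, C₂ = 18
Particular solution: y = (4 + 18x)e^(-5x)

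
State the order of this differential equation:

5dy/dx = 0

The order is 1 (highest derivative is of order 1).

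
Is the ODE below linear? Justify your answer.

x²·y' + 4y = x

Yes. Linear (y and its derivatives appear to the first power only, no products of y terms)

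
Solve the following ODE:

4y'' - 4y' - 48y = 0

Characteristic equation: 4r² - 4r - 48 = 0
Divide by 4: r² - r - 12 = 0
Roots: r = 4, -3 (distinct real)
General solution: y = C₁e^(4x) + C₂e^(-3x)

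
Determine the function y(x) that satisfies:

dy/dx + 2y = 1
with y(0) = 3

General solution: y = 1/2 + Ce^(-2x)
Applying y(0) = 3: C = 3 - 1/2 = 5/2
Particular solution: y = 1/2 + (5/2)e^(-2x)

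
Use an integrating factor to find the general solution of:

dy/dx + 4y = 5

Using integrating factor method:

General solution: y = 5/4 + Ce^(-4x)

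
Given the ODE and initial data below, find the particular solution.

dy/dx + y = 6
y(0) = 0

General solution: y = 6 + Ce^(-x)
Applying y(0) = 0: C = 0 - 6 = -6
Particular solution: y = 6 - 6e^(-x)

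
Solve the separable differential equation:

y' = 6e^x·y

Separating variables and integrating:
ln|y| = 6e^x + C

General solution: y = Ce^(6e^x)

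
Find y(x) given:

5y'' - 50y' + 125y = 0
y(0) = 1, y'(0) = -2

General solution: y = (C₁ + C₂x)e^(5x)
Repeated root r = 5
Applying ICs: C₁ = 1, C₂ = -7
Particular solution: y = (1 - 7x)e^(5x)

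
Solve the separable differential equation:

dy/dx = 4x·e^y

Separating variables and integrating:
-e^(-y) = 2x² + C

General solution: y = -ln(C - 2x²)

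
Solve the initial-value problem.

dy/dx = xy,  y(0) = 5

General solution: y = Ce^(x²/2)
Applying IC y(0) = 5:
Particular solution: y = 5e^(x²/2)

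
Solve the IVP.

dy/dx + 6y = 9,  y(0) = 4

General solution: y = 3/2 + Ce^(-6x)
Applying y(0) = 4: C = 4 - 3/2 = 5/2
Particular solution: y = 3/2 + (5/2)e^(-6x)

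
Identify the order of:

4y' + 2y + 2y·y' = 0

The order is 1 (highest derivative is of order 1).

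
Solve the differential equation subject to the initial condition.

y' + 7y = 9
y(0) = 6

General solution: y = 9/7 + Ce^(-7x)
Applying y(0) = 6: C = 6 - 9/7 = 33/7
Particular solution: y = 9/7 + (33/7)e^(-7x)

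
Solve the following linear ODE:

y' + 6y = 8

Using integrating factor method:

General solution: y = 4/3 + Ce^(-6x)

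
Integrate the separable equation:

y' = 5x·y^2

Separating variables and integrating:
-1/y = 5x^2/2 + C

General solution: y^-1 = (-5/2)x^2 + C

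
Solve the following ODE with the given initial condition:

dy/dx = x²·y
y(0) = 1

General solution: y = Ce^(x³/3)
Applying IC y(0) = 1:
Particular solution: y = e^(x³/3)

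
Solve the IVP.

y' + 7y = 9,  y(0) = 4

General solution: y = 9/7 + Ce^(-7x)
Applying y(0) = 4: C = 4 - 9/7 = 19/7
Particular solution: y = 9/7 + (19/7)e^(-7x)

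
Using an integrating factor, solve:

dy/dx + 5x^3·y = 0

Using integrating factor method:

General solution: y = Ce^(-5x^4/4)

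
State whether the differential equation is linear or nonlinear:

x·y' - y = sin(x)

Linear (y and its derivatives appear to the first power only, no products of y terms)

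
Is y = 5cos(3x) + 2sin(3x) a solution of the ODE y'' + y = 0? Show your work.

Verification:
y'' = -45cos(3x) - 18sin(3x)
y'' + y ≠ 0 (frequency mismatch: got 9 instead of 1)

No, it is not a solution.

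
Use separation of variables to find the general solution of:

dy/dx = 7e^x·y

Separating variables and integrating:
ln|y| = 7e^x + C

General solution: y = Ce^(7e^x)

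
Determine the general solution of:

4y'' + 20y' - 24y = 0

Characteristic equation: 4r² + 20r - 24 = 0
Divide by 4: r² + 5r - 6 = 0
Roots: r = 1, -6 (distinct real)
General solution: y = C₁e^x + C₂e^(-6x)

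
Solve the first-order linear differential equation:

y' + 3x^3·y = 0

Using integrating factor method:

General solution: y = Ce^(-3x^4/4)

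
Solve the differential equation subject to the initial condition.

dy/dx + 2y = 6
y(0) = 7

General solution: y = 3 + Ce^(-2x)
Applying y(0) = 7: C = 7 - 3 = 4
Particular solution: y = 3 + 4e^(-2x)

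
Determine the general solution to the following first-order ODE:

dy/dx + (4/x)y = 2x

Using integrating factor method:

General solution: y = (1/3)x^2 + Cx^(-4)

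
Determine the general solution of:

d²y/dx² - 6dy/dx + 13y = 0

Characteristic equation: r² - 6r + 13 = 0
Roots: r = 3 ± 2i (complex conjugates)
General solution: y = e^(3x)(C₁cos(2x) + C₂sin(2x))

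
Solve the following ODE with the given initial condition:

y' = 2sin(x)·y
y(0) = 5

General solution: y = Ce^(-2cos(x))
Applying IC y(0) = 5:
Particular solution: y = 5e^(2(1-cos(x)))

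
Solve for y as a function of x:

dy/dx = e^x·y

Separating variables and integrating:
ln|y| = e^x + C

General solution: y = Ce^(e^x)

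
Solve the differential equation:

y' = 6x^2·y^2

Separating variables and integrating:
-1/y = 2x^3 + C

General solution: y^-1 = -2x^3 + C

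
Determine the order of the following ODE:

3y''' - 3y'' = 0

The order is 3 (highest derivative is of order 3).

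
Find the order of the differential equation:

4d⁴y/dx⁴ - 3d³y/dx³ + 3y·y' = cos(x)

The order is 4 (highest derivative is of order 4).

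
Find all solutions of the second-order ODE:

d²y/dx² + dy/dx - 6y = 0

Characteristic equation: r² + r - 6 = 0
Roots: r = 2, -3 (distinct real)
General solution: y = C₁e^(2x) + C₂e^(-3x)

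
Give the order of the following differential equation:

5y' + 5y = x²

The order is 1 (highest derivative is of order 1).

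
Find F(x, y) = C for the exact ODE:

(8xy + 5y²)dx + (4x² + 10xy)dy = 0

Verify exactness: ∂M/∂y = ∂N/∂x ✓
Find F(x,y) such that ∂F/∂x = M, ∂F/∂y = N
Solution: 4x²y + 5xy² = C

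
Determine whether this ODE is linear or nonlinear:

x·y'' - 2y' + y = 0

Linear (y and its derivatives appear to the first power only, no products of y terms)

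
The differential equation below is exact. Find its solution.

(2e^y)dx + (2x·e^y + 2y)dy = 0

Verify exactness: ∂M/∂y = ∂N/∂x ✓
Find F(x,y) such that ∂F/∂x = M, ∂F/∂y = N
Solution: 2x·e^y + y² = C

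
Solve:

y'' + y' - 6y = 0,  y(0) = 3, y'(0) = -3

General solution: y = C₁e^(2x) + C₂e^(-3x)
Applying ICs: C₁ = 6/5, C₂ = 9/5
Particular solution: y = (6/5)e^(2x) + (9/5)e^(-3x)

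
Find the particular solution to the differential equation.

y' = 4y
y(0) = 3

General solution: y = Ce^(4x)
Applying IC y(0) = 3:
Particular solution: y = 3e^(4x)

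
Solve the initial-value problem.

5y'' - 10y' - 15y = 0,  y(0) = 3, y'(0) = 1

General solution: y = C₁e^(3x) + C₂e^(-x)
Applying ICs: C₁ = 1, C₂ = 2
Particular solution: y = e^(3x) + 2e^(-x)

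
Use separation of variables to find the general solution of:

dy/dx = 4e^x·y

Separating variables and integrating:
ln|y| = 4e^x + C

General solution: y = Ce^(4e^x)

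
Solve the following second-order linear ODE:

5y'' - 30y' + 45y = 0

Characteristic equation: 5r² - 30r + 45 = 0
Divide by 5: r² - 6r + 9 = 0
Factored: (r - 3)² = 0
Repeated root: r = 3
General solution: y = (C₁ + C₂x)e^(3x)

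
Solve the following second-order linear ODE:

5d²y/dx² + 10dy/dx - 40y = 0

Characteristic equation: 5r² + 10r - 40 = 0
Divide by 5: r² + 2r - 8 = 0
Roots: r = 2, -4 (distinct real)
General solution: y = C₁e^(2x) + C₂e^(-4x)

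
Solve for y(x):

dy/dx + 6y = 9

Using integrating factor method:

General solution: y = 3/2 + Ce^(-6x)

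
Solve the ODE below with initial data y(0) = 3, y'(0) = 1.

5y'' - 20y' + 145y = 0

General solution: y = e^(2x)(C₁cos(5x) + C₂sin(5x))
Complex roots r = 2 ± 5i
Applying ICs: C₁ = 3, C₂ = -1
Particular solution: y = e^(2x)(3cos(5x) - sin(5x))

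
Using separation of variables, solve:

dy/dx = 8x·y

Separating variables and integrating:
ln|y| = 4x^2 + C

General solution: y = Ce^(4x^2)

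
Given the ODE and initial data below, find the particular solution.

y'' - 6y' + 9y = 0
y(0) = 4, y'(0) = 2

General solution: y = (C₁ + C₂x)e^(3x)
Repeated root r = 3
Applying ICs: C₁ = 4, C₂ = -10
Particular solution: y = (4 - 10x)e^(3x)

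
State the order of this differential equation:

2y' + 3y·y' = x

The order is 1 (highest derivative is of order 1).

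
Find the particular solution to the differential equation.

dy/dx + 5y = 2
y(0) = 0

General solution: y = 2/5 + Ce^(-5x)
Applying y(0) = 0: C = 0 - 2/5 = -2/5
Particular solution: y = 2/5 - (2/5)e^(-5x)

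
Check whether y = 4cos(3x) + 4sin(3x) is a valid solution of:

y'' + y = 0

Verification:
y'' = -36cos(3x) - 36sin(3x)
y'' + y ≠ 0 (frequency mismatch: got 9 instead of 1)

No, it is not a solution.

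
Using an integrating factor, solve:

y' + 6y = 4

Using integrating factor method:

General solution: y = 2/3 + Ce^(-6x)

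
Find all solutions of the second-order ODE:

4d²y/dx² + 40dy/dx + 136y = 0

Characteristic equation: 4r² + 40r + 136 = 0
Divide by 4: r² + 10r + 34 = 0
Roots: r = -5 ± 3i (complex conjugates)
General solution: y = e^(-5x)(C₁cos(3x) + C₂sin(3x))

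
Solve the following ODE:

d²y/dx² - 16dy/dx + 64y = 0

Characteristic equation: r² - 16r + 64 = 0
Factored: (r - 8)² = 0
Repeated root: r = 8
General solution: y = (C₁ + C₂x)e^(8x)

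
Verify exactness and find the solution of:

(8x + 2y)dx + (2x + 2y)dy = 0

Verify exactness: ∂M/∂y = ∂N/∂x ✓
Find F(x,y) such that ∂F/∂x = M, ∂F/∂y = N
Solution: 4x² + 2xy + y² = C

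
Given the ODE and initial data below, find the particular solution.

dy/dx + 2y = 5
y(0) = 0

General solution: y = 5/2 + Ce^(-2x)
Applying y(0) = 0: C = 0 - 5/2 = -5/2
Particular solution: y = 5/2 - (5/2)e^(-2x)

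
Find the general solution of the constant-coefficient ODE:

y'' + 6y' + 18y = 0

Characteristic equation: r² + 6r + 18 = 0
Roots: r = -3 ± 3i (complex conjugates)
General solution: y = e^(-3x)(C₁cos(3x) + C₂sin(3x))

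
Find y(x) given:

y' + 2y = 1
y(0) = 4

General solution: y = 1/2 + Ce^(-2x)
Applying y(0) = 4: C = 4 - 1/2 = 7/2
Particular solution: y = 1/2 + (7/2)e^(-2x)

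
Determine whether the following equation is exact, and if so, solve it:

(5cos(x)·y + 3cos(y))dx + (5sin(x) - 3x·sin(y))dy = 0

Verify exactness: ∂M/∂y = ∂N/∂x ✓
Find F(x,y) such that ∂F/∂x = M, ∂F/∂y = N
Solution: 5sin(x)·y + 3x·cos(y) = C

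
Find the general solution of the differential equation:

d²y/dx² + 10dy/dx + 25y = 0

Characteristic equation: r² + 10r + 25 = 0
Factored: (r + 5)² = 0
Repeated root: r = -5
General solution: y = (C₁ + C₂x)e^(-5x)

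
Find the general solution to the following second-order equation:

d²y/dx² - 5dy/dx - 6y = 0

Characteristic equation: r² - 5r - 6 = 0
Roots: r = 6, -1 (distinct real)
General solution: y = C₁e^(6x) + C₂e^(-x)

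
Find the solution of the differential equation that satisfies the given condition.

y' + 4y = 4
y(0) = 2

General solution: y = 1 + Ce^(-4x)
Applying y(0) = 2: C = 2 - 1 = 1
Particular solution: y = 1 + e^(-4x)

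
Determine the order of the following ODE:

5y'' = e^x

The order is 2 (highest derivative is of order 2).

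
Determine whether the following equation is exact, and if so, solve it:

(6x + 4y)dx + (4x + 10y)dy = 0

Verify exactness: ∂M/∂y = ∂N/∂x ✓
Find F(x,y) such that ∂F/∂x = M, ∂F/∂y = N
Solution: 3x² + 4xy + 5y² = C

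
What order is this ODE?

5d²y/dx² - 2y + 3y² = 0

The order is 2 (highest derivative is of order 2).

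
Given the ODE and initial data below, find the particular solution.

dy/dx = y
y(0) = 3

General solution: y = Ce^x
Applying IC y(0) = 3:
Particular solution: y = 3e^x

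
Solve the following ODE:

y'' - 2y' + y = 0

Characteristic equation: r² - 2r + 1 = 0
Factored: (r - 1)² = 0
Repeated root: r = 1
General solution: y = (C₁ + C₂x)e^x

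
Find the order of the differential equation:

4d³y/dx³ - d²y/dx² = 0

The order is 3 (highest derivative is of order 3).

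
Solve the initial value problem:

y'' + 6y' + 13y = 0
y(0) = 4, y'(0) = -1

General solution: y = e^(-3x)(C₁cos(2x) + C₂sin(2x))
Complex roots r = -3 ± 2i
Applying ICs: C₁ = 4, C₂ = 11/2
Particular solution: y = e^(-3x)(4cos(2x) + (11/2)sin(2x))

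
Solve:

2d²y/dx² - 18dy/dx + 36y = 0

Characteristic equation: 2r² - 18r + 36 = 0
Divide by 2: r² - 9r + 18 = 0
Roots: r = 3, 6 (distinct real)
General solution: y = C₁e^(3x) + C₂e^(6x)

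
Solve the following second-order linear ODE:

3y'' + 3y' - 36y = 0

Characteristic equation: 3r² + 3r - 36 = 0
Divide by 3: r² + r - 12 = 0
Roots: r = 3, -4 (distinct real)
General solution: y = C₁e^(3x) + C₂e^(-4x)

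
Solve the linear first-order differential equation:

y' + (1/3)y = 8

Using integrating factor method:

General solution: y = 24 + Ce^(-x/3)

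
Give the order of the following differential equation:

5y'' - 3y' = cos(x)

The order is 2 (highest derivative is of order 2).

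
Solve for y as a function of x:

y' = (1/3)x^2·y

Separating variables and integrating:
ln|y| = x^3/9 + C

General solution: y = Ce^(x^3/9)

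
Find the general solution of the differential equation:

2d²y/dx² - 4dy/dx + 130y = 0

Characteristic equation: 2r² - 4r + 130 = 0
Divide by 2: r² - 2r + 65 = 0
Roots: r = 1 ± 8i (complex conjugates)
General solution: y = e^x(C₁cos(8x) + C₂sin(8x))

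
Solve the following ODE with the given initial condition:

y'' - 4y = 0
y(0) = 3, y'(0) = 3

General solution: y = C₁e^(2x) + C₂e^(-2x)
Applying ICs: C₁ = 9/4, C₂ = 3/4
Particular solution: y = (9/4)e^(2x) + (3/4)e^(-2x)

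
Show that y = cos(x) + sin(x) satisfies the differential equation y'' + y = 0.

Verification:
y'' = -cos(x) - sin(x)
y'' + y = 0 ✓

Yes, it is a solution.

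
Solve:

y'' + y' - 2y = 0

Characteristic equation: r² + r - 2 = 0
Roots: r = 1, -2 (distinct real)
General solution: y = C₁e^x + C₂e^(-2x)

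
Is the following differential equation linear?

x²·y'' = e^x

Yes. Linear (y and its derivatives appear to the first power only, no products of y terms)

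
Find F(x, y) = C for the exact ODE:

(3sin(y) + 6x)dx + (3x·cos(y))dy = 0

Verify exactness: ∂M/∂y = ∂N/∂x ✓
Find F(x,y) such that ∂F/∂x = M, ∂F/∂y = N
Solution: 3x·sin(y) + 3x² = C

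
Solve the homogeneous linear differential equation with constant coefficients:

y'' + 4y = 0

Characteristic equation: r² + 4 = 0
Roots: r = ±2i (complex conjugates)
General solution: y = C₁cos(2x) + C₂sin(2x)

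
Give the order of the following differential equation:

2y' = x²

The order is 1 (highest derivative is of order 1).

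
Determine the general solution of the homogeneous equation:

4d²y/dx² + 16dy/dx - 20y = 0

Characteristic equation: 4r² + 16r - 20 = 0
Divide by 4: r² + 4r - 5 = 0
Roots: r = 1, -5 (distinct real)
General solution: y = C₁e^x + C₂e^(-5x)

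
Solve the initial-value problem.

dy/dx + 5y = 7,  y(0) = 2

General solution: y = 7/5 + Ce^(-5x)
Applying y(0) = 2: C = 2 - 7/5 = 3/5
Particular solution: y = 7/5 + (3/5)e^(-5x)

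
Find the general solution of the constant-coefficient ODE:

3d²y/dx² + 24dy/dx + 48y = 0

Characteristic equation: 3r² + 24r + 48 = 0
Divide by 3: r² + 8r + 16 = 0
Factored: (r + 4)² = 0
Repeated root: r = -4
General solution: y = (C₁ + C₂x)e^(-4x)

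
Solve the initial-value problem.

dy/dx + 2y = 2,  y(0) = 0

General solution: y = 1 + Ce^(-2x)
Applying y(0) = 0: C = 0 - 1 = -1
Particular solution: y = 1 - e^(-2x)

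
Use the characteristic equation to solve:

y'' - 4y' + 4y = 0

Characteristic equation: r² - 4r + 4 = 0
Factored: (r - 2)² = 0
Repeated root: r = 2
General solution: y = (C₁ + C₂x)e^(2x)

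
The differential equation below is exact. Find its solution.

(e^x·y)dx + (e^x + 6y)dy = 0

Verify exactness: ∂M/∂y = ∂N/∂x ✓
Find F(x,y) such that ∂F/∂x = M, ∂F/∂y = N
Solution: e^x·y + 3y² = C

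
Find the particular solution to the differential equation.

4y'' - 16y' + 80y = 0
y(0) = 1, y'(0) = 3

General solution: y = e^(2x)(C₁cos(4x) + C₂sin(4x))
Complex roots r = 2 ± 4i
Applying ICs: C₁ = 1, C₂ = 1/4
Particular solution: y = e^(2x)(cos(4x) + (1/4)sin(4x))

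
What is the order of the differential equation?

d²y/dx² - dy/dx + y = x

The order is 2 (highest derivative is of order 2).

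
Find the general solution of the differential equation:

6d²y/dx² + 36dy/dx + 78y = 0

Characteristic equation: 6r² + 36r + 78 = 0
Divide by 6: r² + 6r + 13 = 0
Roots: r = -3 ± 2i (complex conjugates)
General solution: y = e^(-3x)(C₁cos(2x) + C₂sin(2x))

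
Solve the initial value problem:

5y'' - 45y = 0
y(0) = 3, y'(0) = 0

General solution: y = C₁e^(3x) + C₂e^(-3x)
Applying ICs: C₁ = 3/2, C₂ = 3/2
Particular solution: y = (3/2)e^(3x) + (3/2)e^(-3x)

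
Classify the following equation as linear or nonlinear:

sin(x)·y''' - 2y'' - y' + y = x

Linear (y and its derivatives appear to the first power only, no products of y terms)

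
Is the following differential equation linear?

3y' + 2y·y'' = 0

No. Nonlinear (y·y'' term)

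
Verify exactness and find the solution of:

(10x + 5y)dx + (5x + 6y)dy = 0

Verify exactness: ∂M/∂y = ∂N/∂x ✓
Find F(x,y) such that ∂F/∂x = M, ∂F/∂y = N
Solution: 5x² + 5xy + 3y² = C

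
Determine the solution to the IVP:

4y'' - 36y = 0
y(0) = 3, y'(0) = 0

General solution: y = C₁e^(3x) + C₂e^(-3x)
Applying ICs: C₁ = 3/2, C₂ = 3/2
Particular solution: y = (3/2)e^(3x) + (3/2)e^(-3x)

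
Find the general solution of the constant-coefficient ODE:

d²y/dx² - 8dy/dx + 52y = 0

Characteristic equation: r² - 8r + 52 = 0
Roots: r = 4 ± 6i (complex conjugates)
General solution: y = e^(4x)(C₁cos(6x) + C₂sin(6x))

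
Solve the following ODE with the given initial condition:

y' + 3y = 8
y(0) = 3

General solution: y = 8/3 + Ce^(-3x)
Applying y(0) = 3: C = 3 - 8/3 = 1/3
Particular solution: y = 8/3 + (1/3)e^(-3x)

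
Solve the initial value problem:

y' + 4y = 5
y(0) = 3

General solution: y = 5/4 + Ce^(-4x)
Applying y(0) = 3: C = 3 - 5/4 = 7/4
Particular solution: y = 5/4 + (7/4)e^(-4x)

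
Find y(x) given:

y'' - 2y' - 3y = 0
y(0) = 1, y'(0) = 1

General solution: y = C₁e^(3x) + C₂e^(-x)
Applying ICs: C₁ = 1/2, C₂ = 1/2
Particular solution: y = (1/2)e^(3x) + (1/2)e^(-x)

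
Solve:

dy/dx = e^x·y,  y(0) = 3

General solution: y = Ce^(e^x)
Applying IC y(0) = 3:
Particular solution: y = 3e^(e^x - 1)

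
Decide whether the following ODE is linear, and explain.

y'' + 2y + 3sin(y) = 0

Nonlinear (sin(y) is nonlinear in y)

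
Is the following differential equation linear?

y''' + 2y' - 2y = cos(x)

Yes. Linear (y and its derivatives appear to the first power only, no products of y terms)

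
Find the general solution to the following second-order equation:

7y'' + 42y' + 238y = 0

Characteristic equation: 7r² + 42r + 238 = 0
Divide by 7: r² + 6r + 34 = 0
Roots: r = -3 ± 5i (complex conjugates)
General solution: y = e^(-3x)(C₁cos(5x) + C₂sin(5x))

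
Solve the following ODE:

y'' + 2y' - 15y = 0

Characteristic equation: r² + 2r - 15 = 0
Roots: r = 3, -5 (distinct real)
General solution: y = C₁e^(3x) + C₂e^(-5x)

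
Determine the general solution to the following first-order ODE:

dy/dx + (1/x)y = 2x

Using integrating factor method:

General solution: y = (2/3)x^2 + C/x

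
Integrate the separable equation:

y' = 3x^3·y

Separating variables and integrating:
ln|y| = 3x^4/4 + C

General solution: y = Ce^(3x^4/4)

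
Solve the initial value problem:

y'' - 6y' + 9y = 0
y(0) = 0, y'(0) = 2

General solution: y = (C₁ + C₂x)e^(3x)
Repeated root r = 3
Applying ICs: C₁ = 0, C₂ = 2
Particular solution: y = 2xe^(3x)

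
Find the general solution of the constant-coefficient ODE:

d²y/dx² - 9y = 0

Characteristic equation: r² - 9 = 0
Roots: r = 3, -3 (distinct real)
General solution: y = C₁e^(3x) + C₂e^(-3x)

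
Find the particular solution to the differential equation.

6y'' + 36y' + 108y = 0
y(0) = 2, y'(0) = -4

General solution: y = e^(-3x)(C₁cos(3x) + C₂sin(3x))
Complex roots r = -3 ± 3i
Applying ICs: C₁ = 2, C₂ = 2/3
Particular solution: y = e^(-3x)(2cos(3x) + (2/3)sin(3x))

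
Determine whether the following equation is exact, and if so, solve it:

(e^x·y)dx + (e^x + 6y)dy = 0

Verify exactness: ∂M/∂y = ∂N/∂x ✓
Find F(x,y) such that ∂F/∂x = M, ∂F/∂y = N
Solution: e^x·y + 3y² = C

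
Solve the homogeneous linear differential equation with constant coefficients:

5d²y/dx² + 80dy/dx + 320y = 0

Characteristic equation: 5r² + 80r + 320 = 0
Divide by 5: r² + 16r + 64 = 0
Factored: (r + 8)² = 0
Repeated root: r = -8
General solution: y = (C₁ + C₂x)e^(-8x)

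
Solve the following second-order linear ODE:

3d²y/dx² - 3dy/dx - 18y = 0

Characteristic equation: 3r² - 3r - 18 = 0
Divide by 3: r² - r - 6 = 0
Roots: r = 3, -2 (distinct real)
General solution: y = C₁e^(3x) + C₂e^(-2x)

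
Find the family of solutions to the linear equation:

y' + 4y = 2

Using integrating factor method:

General solution: y = 1/2 + Ce^(-4x)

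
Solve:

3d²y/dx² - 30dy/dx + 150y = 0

Characteristic equation: 3r² - 30r + 150 = 0
Divide by 3: r² - 10r + 50 = 0
Roots: r = 5 ± 5i (complex conjugates)
General solution: y = e^(5x)(C₁cos(5x) + C₂sin(5x))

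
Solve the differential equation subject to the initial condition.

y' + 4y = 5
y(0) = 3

General solution: y = 5/4 + Ce^(-4x)
Applying y(0) = 3: C = 3 - 5/4 = 7/4
Particular solution: y = 5/4 + (7/4)e^(-4x)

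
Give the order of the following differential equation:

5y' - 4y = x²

The order is 1 (highest derivative is of order 1).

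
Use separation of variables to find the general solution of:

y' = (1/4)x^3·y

Separating variables and integrating:
ln|y| = x^4/16 + C

General solution: y = Ce^(x^4/16)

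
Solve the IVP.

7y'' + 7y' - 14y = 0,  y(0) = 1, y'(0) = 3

General solution: y = C₁e^x + C₂e^(-2x)
Applying ICs: C₁ = 5/3, C₂ = -2/3
Particular solution: y = (5/3)e^x - (2/3)e^(-2x)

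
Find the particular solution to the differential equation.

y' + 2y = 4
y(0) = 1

General solution: y = 2 + Ce^(-2x)
Applying y(0) = 1: C = 1 - 2 = -1
Particular solution: y = 2 - e^(-2x)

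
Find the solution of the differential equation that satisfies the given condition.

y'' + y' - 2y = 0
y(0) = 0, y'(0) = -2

General solution: y = C₁e^x + C₂e^(-2x)
Applying ICs: C₁ = -2/3, C₂ = 2/3
Particular solution: y = -(2/3)e^x + (2/3)e^(-2x)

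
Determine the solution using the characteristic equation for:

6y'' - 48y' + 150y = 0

Characteristic equation: 6r² - 48r + 150 = 0
Divide by 6: r² - 8r + 25 = 0
Roots: r = 4 ± 3i (complex conjugates)
General solution: y = e^(4x)(C₁cos(3x) + C₂sin(3x))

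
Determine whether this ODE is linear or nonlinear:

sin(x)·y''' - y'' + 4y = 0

Linear (y and its derivatives appear to the first power only, no products of y terms)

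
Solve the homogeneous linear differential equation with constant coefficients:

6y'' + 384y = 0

Characteristic equation: 6r² + 384 = 0
Divide by 6: r² + 64 = 0
Roots: r = ±8i (complex conjugates)
General solution: y = C₁cos(8x) + C₂sin(8x)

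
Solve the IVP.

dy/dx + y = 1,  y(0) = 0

General solution: y = 1 + Ce^(-x)
Applying y(0) = 0: C = 0 - 1 = -1
Particular solution: y = 1 - e^(-x)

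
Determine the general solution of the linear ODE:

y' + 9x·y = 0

Using integrating factor method:

General solution: y = Ce^(-9x^2/2)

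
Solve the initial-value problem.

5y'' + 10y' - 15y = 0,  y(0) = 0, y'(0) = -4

General solution: y = C₁e^x + C₂e^(-3x)
Applying ICs: C₁ = -1, C₂ = 1
Particular solution: y = -e^x + e^(-3x)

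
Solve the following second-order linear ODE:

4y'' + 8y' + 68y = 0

Characteristic equation: 4r² + 8r + 68 = 0
Divide by 4: r² + 2r + 17 = 0
Roots: r = -1 ± 4i (complex conjugates)
General solution: y = e^(-x)(C₁cos(4x) + C₂sin(4x))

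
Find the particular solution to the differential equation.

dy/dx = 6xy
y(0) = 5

General solution: y = Ce^(3x²)
Applying IC y(0) = 5:
Particular solution: y = 5e^(3x²)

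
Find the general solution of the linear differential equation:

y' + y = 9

Using integrating factor method:

General solution: y = 9 + Ce^(-x)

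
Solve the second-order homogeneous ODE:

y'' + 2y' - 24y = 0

Characteristic equation: r² + 2r - 24 = 0
Roots: r = 4, -6 (distinct real)
General solution: y = C₁e^(4x) + C₂e^(-6x)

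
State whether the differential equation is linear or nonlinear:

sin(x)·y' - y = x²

Linear (y and its derivatives appear to the first power only, no products of y terms)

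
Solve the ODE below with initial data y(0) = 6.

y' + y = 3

General solution: y = 3 + Ce^(-x)
Applying y(0) = 6: C = 6 - 3 = 3
Particular solution: y = 3 + 3e^(-x)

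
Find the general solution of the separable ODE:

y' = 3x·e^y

Separating variables and integrating:
-e^(-y) = 3x²/2 + C

General solution: y = -ln(C - 3x²/2)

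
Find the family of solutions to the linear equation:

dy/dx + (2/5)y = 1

Using integrating factor method:

General solution: y = 5/2 + Ce^(-2x/5)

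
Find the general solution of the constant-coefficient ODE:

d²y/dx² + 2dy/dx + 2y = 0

Characteristic equation: r² + 2r + 2 = 0
Roots: r = -1 ± i (complex conjugates)
General solution: y = e^(-x)(C₁cos(x) + C₂sin(x))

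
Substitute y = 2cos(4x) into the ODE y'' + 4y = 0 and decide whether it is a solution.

Verification:
y'' = -32cos(4x)
y'' + 4y ≠ 0 (frequency mismatch: got 16 instead of 4)

No, it is not a solution.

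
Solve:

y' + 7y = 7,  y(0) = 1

General solution: y = 1 + Ce^(-7x)
Applying y(0) = 1: C = 1 - 1 = 0
Particular solution: y = 1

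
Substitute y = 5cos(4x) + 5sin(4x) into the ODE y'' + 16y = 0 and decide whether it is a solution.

Verification:
y'' = -80cos(4x) - 80sin(4x)
y'' + 16y = 0 ✓

Yes, it is a solution.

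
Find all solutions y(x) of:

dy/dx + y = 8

Using integrating factor method:

General solution: y = 8 + Ce^(-x)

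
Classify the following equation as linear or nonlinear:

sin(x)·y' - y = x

Linear (y and its derivatives appear to the first power only, no products of y terms)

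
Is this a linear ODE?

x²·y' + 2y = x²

Yes. Linear (y and its derivatives appear to the first power only, no products of y terms)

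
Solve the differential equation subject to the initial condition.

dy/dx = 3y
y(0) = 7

General solution: y = Ce^(3x)
Applying IC y(0) = 7:
Particular solution: y = 7e^(3x)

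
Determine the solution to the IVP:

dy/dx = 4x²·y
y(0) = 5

General solution: y = Ce^(4x³/3)
Applying IC y(0) = 5:
Particular solution: y = 5e^(4x³/3)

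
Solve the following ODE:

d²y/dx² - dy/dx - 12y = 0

Characteristic equation: r² - r - 12 = 0
Roots: r = 4, -3 (distinct real)
General solution: y = C₁e^(4x) + C₂e^(-3x)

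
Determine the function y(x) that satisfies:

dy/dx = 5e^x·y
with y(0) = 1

General solution: y = Ce^(5e^x)
Applying IC y(0) = 1:
Particular solution: y = e^(5(e^x - 1))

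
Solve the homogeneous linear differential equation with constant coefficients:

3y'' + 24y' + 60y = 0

Characteristic equation: 3r² + 24r + 60 = 0
Divide by 3: r² + 8r + 20 = 0
Roots: r = -4 ± 2i (complex conjugates)
General solution: y = e^(-4x)(C₁cos(2x) + C₂sin(2x))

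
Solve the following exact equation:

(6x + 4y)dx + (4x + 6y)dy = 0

Verify exactness: ∂M/∂y = ∂N/∂x ✓
Find F(x,y) such that ∂F/∂x = M, ∂F/∂y = N
Solution: 3x² + 4xy + 3y² = C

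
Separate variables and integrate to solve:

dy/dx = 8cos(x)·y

Separating variables and integrating:
ln|y| = 8sin(x) + C

General solution: y = Ce^(8sin(x))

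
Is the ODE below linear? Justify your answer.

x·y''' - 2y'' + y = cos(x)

Yes. Linear (y and its derivatives appear to the first power only, no products of y terms)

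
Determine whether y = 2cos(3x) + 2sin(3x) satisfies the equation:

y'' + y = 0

Verification:
y'' = -18cos(3x) - 18sin(3x)
y'' + y ≠ 0 (frequency mismatch: got 9 instead of 1)

No, it is not a solution.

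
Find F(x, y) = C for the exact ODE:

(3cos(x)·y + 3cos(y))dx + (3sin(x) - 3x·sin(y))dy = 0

Verify exactness: ∂M/∂y = ∂N/∂x ✓
Find F(x,y) such that ∂F/∂x = M, ∂F/∂y = N
Solution: 3sin(x)·y + 3x·cos(y) = C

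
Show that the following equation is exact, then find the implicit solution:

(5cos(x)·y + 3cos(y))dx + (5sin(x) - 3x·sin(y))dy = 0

Verify exactness: ∂M/∂y = ∂N/∂x ✓
Find F(x,y) such that ∂F/∂x = M, ∂F/∂y = N
Solution: 5sin(x)·y + 3x·cos(y) = C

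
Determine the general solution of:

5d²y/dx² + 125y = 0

Characteristic equation: 5r² + 125 = 0
Divide by 5: r² + 25 = 0
Roots: r = ±5i (complex conjugates)
General solution: y = C₁cos(5x) + C₂sin(5x)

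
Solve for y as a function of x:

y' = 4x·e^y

Separating variables and integrating:
-e^(-y) = 2x² + C

General solution: y = -ln(C - 2x²)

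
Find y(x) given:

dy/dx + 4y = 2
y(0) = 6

General solution: y = 1/2 + Ce^(-4x)
Applying y(0) = 6: C = 6 - 1/2 = 11/2
Particular solution: y = 1/2 + (11/2)e^(-4x)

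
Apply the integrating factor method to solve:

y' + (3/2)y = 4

Using integrating factor method:

General solution: y = 8/3 + Ce^(-3x/2)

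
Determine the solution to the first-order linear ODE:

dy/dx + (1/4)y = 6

Using integrating factor method:

General solution: y = 24 + Ce^(-x/4)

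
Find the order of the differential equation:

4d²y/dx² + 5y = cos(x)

The order is 2 (highest derivative is of order 2).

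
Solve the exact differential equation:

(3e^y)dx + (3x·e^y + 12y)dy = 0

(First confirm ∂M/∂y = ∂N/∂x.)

Verify exactness: ∂M/∂y = ∂N/∂x ✓
Find F(x,y) such that ∂F/∂x = M, ∂F/∂y = N
Solution: 3x·e^y + 6y² = C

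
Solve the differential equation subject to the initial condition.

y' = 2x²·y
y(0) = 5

General solution: y = Ce^(2x³/3)
Applying IC y(0) = 5:
Particular solution: y = 5e^(2x³/3)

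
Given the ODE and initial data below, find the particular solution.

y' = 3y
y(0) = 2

General solution: y = Ce^(3x)
Applying IC y(0) = 2:
Particular solution: y = 2e^(3x)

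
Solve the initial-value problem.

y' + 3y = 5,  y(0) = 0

General solution: y = 5/3 + Ce^(-3x)
Applying y(0) = 0: C = 0 - 5/3 = -5/3
Particular solution: y = 5/3 - (5/3)e^(-3x)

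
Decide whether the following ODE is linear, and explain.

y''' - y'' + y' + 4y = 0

Linear (y and its derivatives appear to the first power only, no products of y terms)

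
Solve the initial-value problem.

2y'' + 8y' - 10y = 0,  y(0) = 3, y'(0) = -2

General solution: y = C₁e^x + C₂e^(-5x)
Applying ICs: C₁ = 13/6, C₂ = 5/6
Particular solution: y = (13/6)e^x + (5/6)e^(-5x)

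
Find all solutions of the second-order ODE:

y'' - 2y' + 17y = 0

Characteristic equation: r² - 2r + 17 = 0
Roots: r = 1 ± 4i (complex conjugates)
General solution: y = e^x(C₁cos(4x) + C₂sin(4x))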